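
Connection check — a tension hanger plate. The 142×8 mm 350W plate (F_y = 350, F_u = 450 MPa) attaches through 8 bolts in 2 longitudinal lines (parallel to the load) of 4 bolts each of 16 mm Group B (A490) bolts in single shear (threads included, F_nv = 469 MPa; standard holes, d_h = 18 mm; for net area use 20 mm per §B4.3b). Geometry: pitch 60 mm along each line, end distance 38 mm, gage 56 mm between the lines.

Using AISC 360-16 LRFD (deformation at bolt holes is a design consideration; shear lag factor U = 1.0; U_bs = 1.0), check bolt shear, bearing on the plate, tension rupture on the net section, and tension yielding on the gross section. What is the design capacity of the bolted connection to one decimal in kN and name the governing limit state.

275.4 kN (net-section rupture governs)

Bolt shear: A_b = π(16)²/4 = 201.06 mm². φR_n = 0.75 × 469 × 201.06 × 8 × 1 = 565.8 kN.
Bearing (8 mm plate, F_u = 450 MPa): end bolts L_c = 38 − 18/2 = 29, R_n = min(1.2×29×8×450, 2.4×16×8×450) = 125.28 kN/bolt; interior L_c = 60 − 18 = 42, R_n = 138.24 kN/bolt. φR_n = 0.75 × (2×125.28 + 6×138.24) = 810.0 kN.
Tension rupture (net): A_n = (142 − 2×20)×8 = 816 mm² (U = 1.0, A_e = A_n). φR_n = 0.75 × 450 × 816 = 275.4 kN.
Tension yield (gross): A_g = 142×8 = 1136 mm². φR_n = 0.90 × 350 × 1136 = 357.8 kN.
Governing: min(565.8, 810.0, 275.4, 357.8) = 275.4 kN → net-section rupture.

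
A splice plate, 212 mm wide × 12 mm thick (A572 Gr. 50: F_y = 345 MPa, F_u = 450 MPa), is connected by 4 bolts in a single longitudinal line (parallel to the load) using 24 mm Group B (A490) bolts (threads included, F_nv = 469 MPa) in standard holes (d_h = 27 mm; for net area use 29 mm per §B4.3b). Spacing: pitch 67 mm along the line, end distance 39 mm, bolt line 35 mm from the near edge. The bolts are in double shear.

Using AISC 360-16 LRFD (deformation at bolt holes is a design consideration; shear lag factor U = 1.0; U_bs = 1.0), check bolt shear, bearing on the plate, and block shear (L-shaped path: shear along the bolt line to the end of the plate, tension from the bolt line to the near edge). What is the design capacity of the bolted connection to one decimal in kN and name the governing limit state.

Bolt shear: A_b = π(24)²/4 = 452.39 mm². φR_n = 0.75 × 469 × 452.39 × 4 × 2 = 1273.0 kN.
Bearing (12 mm plate, F_u = 450 MPa): end bolts L_c = 39 − 27/2 = 25.5, R_n = min(1.2×25.5×12×450, 2.4×24×12×450) = 165.24 kN/bolt; interior L_c = 67 − 27 = 40, R_n = 259.2 kN/bolt. φR_n = 0.75 × (1×165.24 + 3×259.2) = 707.1 kN.
Block shear: shear path 1×[39+3×67] = 1×240 mm, A_gv = 2880, A_nv = 1×(240 − 3.5×29)×12 = 1662 mm²; tension to near edge: (35 − 0.5×29)×12 = 246 mm². R_n = min(0.6×450×1662, 0.6×345×2880) + 1.0×450×246 = min(448.74, 596.16) + 110.7 = 559.44 kN. φR_n = 0.75 × 559.44 = 419.6 kN.
Governing: min(1273.0, 707.1, 419.6) = 419.6 kN → block shear.

419.6 kN (block shear governs)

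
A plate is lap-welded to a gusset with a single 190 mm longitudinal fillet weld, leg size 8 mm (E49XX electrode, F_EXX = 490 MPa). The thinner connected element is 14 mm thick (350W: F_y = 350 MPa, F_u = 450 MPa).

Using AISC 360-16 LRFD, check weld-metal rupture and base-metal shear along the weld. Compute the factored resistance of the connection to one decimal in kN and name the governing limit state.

Weld metal: throat = 0.707×8 = 5.656 mm, L = 190 mm. φR_n = 0.75 × 0.6 × 490 × 5.656 × 190 = 237.0 kN.
Base metal shear (14 mm plate): yield φR_n = 1.0×0.6×350×14×190 = 558.6 kN; rupture φR_n = 0.75×0.6×450×14×190 = 538.7 kN; take 538.7 kN (rupture).
Governing: min(237.0, 538.7) = 237.0 kN → weld metal.

237.0 kN (weld metal governs)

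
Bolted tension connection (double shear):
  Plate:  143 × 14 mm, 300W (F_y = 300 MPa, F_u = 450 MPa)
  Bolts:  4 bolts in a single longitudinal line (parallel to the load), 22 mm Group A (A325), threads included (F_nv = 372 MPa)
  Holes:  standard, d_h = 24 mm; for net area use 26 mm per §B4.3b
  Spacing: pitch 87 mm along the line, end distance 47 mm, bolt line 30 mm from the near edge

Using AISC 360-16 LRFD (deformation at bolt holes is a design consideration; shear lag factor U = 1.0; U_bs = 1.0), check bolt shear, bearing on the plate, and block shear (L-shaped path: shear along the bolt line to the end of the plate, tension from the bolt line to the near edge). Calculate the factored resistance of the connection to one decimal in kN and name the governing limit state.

662.4 kN (block shear governs)

Bolt shear: A_b = π(22)²/4 = 380.13 mm². φR_n = 0.75 × 372 × 380.13 × 4 × 2 = 848.5 kN.
Bearing (14 mm plate, F_u = 450 MPa): end bolts L_c = 47 − 24/2 = 35, R_n = min(1.2×35×14×450, 2.4×22×14×450) = 264.6 kN/bolt; interior L_c = 87 − 24 = 63, R_n = 332.64 kN/bolt. φR_n = 0.75 × (1×264.6 + 3×332.64) = 946.9 kN.
Block shear: shear path 1×[47+3×87] = 1×308 mm, A_gv = 4312, A_nv = 1×(308 − 3.5×26)×14 = 3038 mm²; tension to near edge: (30 − 0.5×26)×14 = 238 mm². R_n = min(0.6×450×3038, 0.6×300×4312) + 1.0×450×238 = min(820.26, 776.16) + 107.1 = 883.26 kN. φR_n = 0.75 × 883.26 = 662.4 kN.
Governing: min(848.5, 946.9, 662.4) = 662.4 kN → block shear.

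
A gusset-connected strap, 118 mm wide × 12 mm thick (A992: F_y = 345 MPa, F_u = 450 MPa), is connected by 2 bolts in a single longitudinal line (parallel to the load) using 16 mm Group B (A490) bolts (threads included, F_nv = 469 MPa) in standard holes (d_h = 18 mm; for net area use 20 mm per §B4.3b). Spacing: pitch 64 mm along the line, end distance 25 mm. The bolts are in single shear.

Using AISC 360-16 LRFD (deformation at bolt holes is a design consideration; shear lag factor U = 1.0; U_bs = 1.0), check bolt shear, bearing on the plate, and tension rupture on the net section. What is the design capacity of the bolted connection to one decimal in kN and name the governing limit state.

Bolt shear: A_b = π(16)²/4 = 201.06 mm². φR_n = 0.75 × 469 × 201.06 × 2 × 1 = 141.4 kN.
Bearing (12 mm plate, F_u = 450 MPa): end bolts L_c = 25 − 18/2 = 16, R_n = min(1.2×16×12×450, 2.4×16×12×450) = 103.68 kN/bolt; interior L_c = 64 − 18 = 46, R_n = 207.36 kN/bolt. φR_n = 0.75 × (1×103.68 + 1×207.36) = 233.3 kN.
Tension rupture (net): A_n = (118 − 1×20)×12 = 1176 mm² (U = 1.0, A_e = A_n). φR_n = 0.75 × 450 × 1176 = 396.9 kN.
Governing: min(141.4, 233.3, 396.9) = 141.4 kN → bolt shear.

141.4 kN (bolt shear governs)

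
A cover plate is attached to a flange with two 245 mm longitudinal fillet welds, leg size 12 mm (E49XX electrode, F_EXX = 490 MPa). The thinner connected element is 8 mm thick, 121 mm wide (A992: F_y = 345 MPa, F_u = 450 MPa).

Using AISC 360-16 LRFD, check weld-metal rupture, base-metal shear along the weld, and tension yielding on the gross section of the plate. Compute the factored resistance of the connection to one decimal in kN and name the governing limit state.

300.6 kN (gross-section yield governs)

Weld metal: throat = 0.707×12 = 8.484 mm, L = 2×245 = 490 mm. φR_n = 0.75 × 0.6 × 490 × 8.484 × 490 = 916.7 kN.
Base metal shear (8 mm plate): yield φR_n = 1.0×0.6×345×8×490 = 811.4 kN; rupture φR_n = 0.75×0.6×450×8×490 = 793.8 kN; take 793.8 kN (rupture).
Tension yield (gross): A_g = 121×8 = 968 mm². φR_n = 0.90 × 345 × 968 = 300.6 kN.
Governing: min(916.7, 793.8, 300.6) = 300.6 kN → gross-section yield.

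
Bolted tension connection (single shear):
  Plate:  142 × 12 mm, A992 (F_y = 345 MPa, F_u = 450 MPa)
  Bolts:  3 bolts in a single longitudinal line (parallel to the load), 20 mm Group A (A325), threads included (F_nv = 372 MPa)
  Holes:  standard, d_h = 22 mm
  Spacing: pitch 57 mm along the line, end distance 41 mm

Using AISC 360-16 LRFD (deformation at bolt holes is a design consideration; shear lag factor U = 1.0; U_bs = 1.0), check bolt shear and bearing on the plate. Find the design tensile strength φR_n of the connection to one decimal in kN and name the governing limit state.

Bolt shear: A_b = π(20)²/4 = 314.16 mm². φR_n = 0.75 × 372 × 314.16 × 3 × 1 = 263.0 kN.
Bearing (12 mm plate, F_u = 450 MPa): end bolts L_c = 41 − 22/2 = 30, R_n = min(1.2×30×12×450, 2.4×20×12×450) = 194.4 kN/bolt; interior L_c = 57 − 22 = 35, R_n = 226.8 kN/bolt. φR_n = 0.75 × (1×194.4 + 2×226.8) = 486.0 kN.
Governing: min(263.0, 486.0) = 263.0 kN → bolt shear.

263.0 kN (bolt shear governs)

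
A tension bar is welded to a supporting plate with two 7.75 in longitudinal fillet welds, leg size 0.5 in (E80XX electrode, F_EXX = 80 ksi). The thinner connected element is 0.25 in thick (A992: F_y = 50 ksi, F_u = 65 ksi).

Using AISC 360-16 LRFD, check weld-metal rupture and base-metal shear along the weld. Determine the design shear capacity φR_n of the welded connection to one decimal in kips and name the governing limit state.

Weld metal: throat = 0.707×0.5 = 0.3535 in, L = 2×7.75 = 15.5 in. φR_n = 0.75 × 0.6 × 80 × 0.3535 × 15.5 = 197.3 kips.
Base metal shear (0.25 in plate): yield φR_n = 1.0×0.6×50×0.25×15.5 = 116.3 kips; rupture φR_n = 0.75×0.6×65×0.25×15.5 = 113.3 kips; take 113.3 kips (rupture).
Governing: min(197.3, 113.3) = 113.3 kips → base-metal shear.

113.3 kips (base-metal shear governs)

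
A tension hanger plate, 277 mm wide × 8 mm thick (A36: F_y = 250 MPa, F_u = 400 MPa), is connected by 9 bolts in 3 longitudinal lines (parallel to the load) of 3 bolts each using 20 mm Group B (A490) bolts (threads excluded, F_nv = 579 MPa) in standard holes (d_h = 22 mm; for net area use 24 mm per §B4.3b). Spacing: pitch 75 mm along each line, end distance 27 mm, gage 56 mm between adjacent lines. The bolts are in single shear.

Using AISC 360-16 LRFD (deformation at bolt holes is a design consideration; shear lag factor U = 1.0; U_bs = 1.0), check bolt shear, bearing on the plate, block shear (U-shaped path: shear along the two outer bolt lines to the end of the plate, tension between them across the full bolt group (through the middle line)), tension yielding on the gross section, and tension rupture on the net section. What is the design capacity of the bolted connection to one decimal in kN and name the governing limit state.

472.2 kN (block shear governs)

Bolt shear: A_b = π(20)²/4 = 314.16 mm². φR_n = 0.75 × 579 × 314.16 × 9 × 1 = 1227.8 kN.
Bearing (8 mm plate, F_u = 400 MPa): end bolts L_c = 27 − 22/2 = 16, R_n = min(1.2×16×8×400, 2.4×20×8×400) = 61.44 kN/bolt; interior L_c = 75 − 22 = 53, R_n = 153.6 kN/bolt. φR_n = 0.75 × (3×61.44 + 6×153.6) = 829.4 kN.
Block shear: shear path 2×[27+2×75] = 2×177 mm, A_gv = 2832, A_nv = 2×(177 − 2.5×24)×8 = 1872 mm²; tension across gage: (112 − 2×24)×8 = 512 mm². R_n = min(0.6×400×1872, 0.6×250×2832) + 1.0×400×512 = min(449.28, 424.8) + 204.8 = 629.6 kN. φR_n = 0.75 × 629.6 = 472.2 kN.
Tension yield (gross): A_g = 277×8 = 2216 mm². φR_n = 0.90 × 250 × 2216 = 498.6 kN.
Tension rupture (net): A_n = (277 − 3×24)×8 = 1640 mm² (U = 1.0, A_e = A_n). φR_n = 0.75 × 400 × 1640 = 492.0 kN.
Governing: min(1227.8, 829.4, 472.2, 498.6, 492.0) = 472.2 kN → block shear.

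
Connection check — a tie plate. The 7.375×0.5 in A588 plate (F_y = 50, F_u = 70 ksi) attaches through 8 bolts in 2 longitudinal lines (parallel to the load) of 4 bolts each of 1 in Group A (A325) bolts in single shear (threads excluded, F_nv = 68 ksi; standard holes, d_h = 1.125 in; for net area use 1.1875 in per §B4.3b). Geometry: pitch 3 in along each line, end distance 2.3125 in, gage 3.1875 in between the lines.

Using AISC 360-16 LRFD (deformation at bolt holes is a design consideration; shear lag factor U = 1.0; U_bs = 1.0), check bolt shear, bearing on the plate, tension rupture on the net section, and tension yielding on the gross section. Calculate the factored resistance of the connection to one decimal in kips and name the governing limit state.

Bolt shear: A_b = π(1)²/4 = 0.7854 in². φR_n = 0.75 × 68 × 0.7854 × 8 × 1 = 320.4 kips.
Bearing (0.5 in plate, F_u = 70 ksi): end bolts L_c = 2.3125 − 1.125/2 = 1.75, R_n = min(1.2×1.75×0.5×70, 2.4×1×0.5×70) = 73.5 kips/bolt; interior L_c = 3 − 1.125 = 1.875, R_n = 78.75 kips/bolt. φR_n = 0.75 × (2×73.5 + 6×78.75) = 464.6 kips.
Tension rupture (net): A_n = (7.375 − 2×1.1875)×0.5 = 2.5 in² (U = 1.0, A_e = A_n). φR_n = 0.75 × 70 × 2.5 = 131.3 kips.
Tension yield (gross): A_g = 7.375×0.5 = 3.6875 in². φR_n = 0.90 × 50 × 3.6875 = 165.9 kips.
Governing: min(320.4, 464.6, 131.3, 165.9) = 131.3 kips → net-section rupture.

131.3 kips (net-section rupture governs)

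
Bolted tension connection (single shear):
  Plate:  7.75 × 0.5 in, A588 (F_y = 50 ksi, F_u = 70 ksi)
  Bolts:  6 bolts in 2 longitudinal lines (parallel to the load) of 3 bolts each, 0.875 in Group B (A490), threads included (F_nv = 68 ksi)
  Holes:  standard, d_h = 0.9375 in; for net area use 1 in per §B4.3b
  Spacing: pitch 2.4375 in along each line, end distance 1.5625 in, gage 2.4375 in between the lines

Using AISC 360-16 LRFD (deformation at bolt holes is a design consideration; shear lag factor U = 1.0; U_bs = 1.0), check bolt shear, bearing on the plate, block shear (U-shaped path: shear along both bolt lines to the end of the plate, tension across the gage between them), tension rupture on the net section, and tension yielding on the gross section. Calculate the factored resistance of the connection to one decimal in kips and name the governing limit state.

150.9 kips (net-section rupture governs)

Bolt shear: A_b = π(0.875)²/4 = 0.60132 in². φR_n = 0.75 × 68 × 0.60132 × 6 × 1 = 184.0 kips.
Bearing (0.5 in plate, F_u = 70 ksi): end bolts L_c = 1.5625 − 0.9375/2 = 1.09375, R_n = min(1.2×1.09375×0.5×70, 2.4×0.875×0.5×70) = 45.938 kips/bolt; interior L_c = 2.4375 − 0.9375 = 1.5, R_n = 63 kips/bolt. φR_n = 0.75 × (2×45.938 + 4×63) = 257.9 kips.
Block shear: shear path 2×[1.5625+2×2.4375] = 2×6.4375 in, A_gv = 6.4375, A_nv = 2×(6.4375 − 2.5×1)×0.5 = 3.9375 in²; tension across gage: (2.4375 − 1×1)×0.5 = 0.71875 in². R_n = min(0.6×70×3.9375, 0.6×50×6.4375) + 1.0×70×0.71875 = min(165.38, 193.13) + 50.313 = 215.69 kips. φR_n = 0.75 × 215.69 = 161.8 kips.
Tension rupture (net): A_n = (7.75 − 2×1)×0.5 = 2.875 in² (U = 1.0, A_e = A_n). φR_n = 0.75 × 70 × 2.875 = 150.9 kips.
Tension yield (gross): A_g = 7.75×0.5 = 3.875 in². φR_n = 0.90 × 50 × 3.875 = 174.4 kips.
Governing: min(184.0, 257.9, 161.8, 150.9, 174.4) = 150.9 kips → net-section rupture.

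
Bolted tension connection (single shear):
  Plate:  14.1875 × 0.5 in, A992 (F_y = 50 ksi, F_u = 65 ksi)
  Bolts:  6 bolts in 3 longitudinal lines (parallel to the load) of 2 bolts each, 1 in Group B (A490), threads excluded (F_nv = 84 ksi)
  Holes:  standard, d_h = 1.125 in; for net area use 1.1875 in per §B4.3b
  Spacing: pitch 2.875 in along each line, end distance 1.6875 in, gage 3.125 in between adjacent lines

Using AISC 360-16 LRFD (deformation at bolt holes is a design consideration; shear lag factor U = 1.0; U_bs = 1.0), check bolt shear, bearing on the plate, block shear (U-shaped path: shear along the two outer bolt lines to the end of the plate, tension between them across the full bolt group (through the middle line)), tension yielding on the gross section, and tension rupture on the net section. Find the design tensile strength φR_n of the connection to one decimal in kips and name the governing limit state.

175.8 kips (block shear governs)

Bolt shear: A_b = π(1)²/4 = 0.7854 in². φR_n = 0.75 × 84 × 0.7854 × 6 × 1 = 296.9 kips.
Bearing (0.5 in plate, F_u = 65 ksi): end bolts L_c = 1.6875 − 1.125/2 = 1.125, R_n = min(1.2×1.125×0.5×65, 2.4×1×0.5×65) = 43.875 kips/bolt; interior L_c = 2.875 − 1.125 = 1.75, R_n = 68.25 kips/bolt. φR_n = 0.75 × (3×43.875 + 3×68.25) = 252.3 kips.
Block shear: shear path 2×[1.6875+1×2.875] = 2×4.5625 in, A_gv = 4.5625, A_nv = 2×(4.5625 − 1.5×1.1875)×0.5 = 2.7813 in²; tension across gage: (6.25 − 2×1.1875)×0.5 = 1.9375 in². R_n = min(0.6×65×2.7813, 0.6×50×4.5625) + 1.0×65×1.9375 = min(108.47, 136.88) + 125.94 = 234.41 kips. φR_n = 0.75 × 234.41 = 175.8 kips.
Tension yield (gross): A_g = 14.1875×0.5 = 7.0938 in². φR_n = 0.90 × 50 × 7.0938 = 319.2 kips.
Tension rupture (net): A_n = (14.1875 − 3×1.1875)×0.5 = 5.3125 in² (U = 1.0, A_e = A_n). φR_n = 0.75 × 65 × 5.3125 = 259.0 kips.
Governing: min(296.9, 252.3, 175.8, 319.2, 259.0) = 175.8 kips → block shear.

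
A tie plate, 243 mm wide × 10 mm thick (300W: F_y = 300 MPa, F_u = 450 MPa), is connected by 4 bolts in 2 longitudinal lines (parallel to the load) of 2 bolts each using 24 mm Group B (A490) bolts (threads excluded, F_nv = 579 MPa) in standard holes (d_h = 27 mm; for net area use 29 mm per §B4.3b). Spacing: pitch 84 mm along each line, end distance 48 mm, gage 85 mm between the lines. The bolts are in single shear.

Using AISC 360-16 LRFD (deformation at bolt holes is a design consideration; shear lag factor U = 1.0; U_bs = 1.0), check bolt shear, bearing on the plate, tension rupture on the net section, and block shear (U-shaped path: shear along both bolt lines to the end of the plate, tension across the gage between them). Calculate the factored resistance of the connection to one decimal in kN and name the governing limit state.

Bolt shear: A_b = π(24)²/4 = 452.39 mm². φR_n = 0.75 × 579 × 452.39 × 4 × 1 = 785.8 kN.
Bearing (10 mm plate, F_u = 450 MPa): end bolts L_c = 48 − 27/2 = 34.5, R_n = min(1.2×34.5×10×450, 2.4×24×10×450) = 186.3 kN/bolt; interior L_c = 84 − 27 = 57, R_n = 259.2 kN/bolt. φR_n = 0.75 × (2×186.3 + 2×259.2) = 668.3 kN.
Tension rupture (net): A_n = (243 − 2×29)×10 = 1850 mm² (U = 1.0, A_e = A_n). φR_n = 0.75 × 450 × 1850 = 624.4 kN.
Block shear: shear path 2×[48+1×84] = 2×132 mm, A_gv = 2640, A_nv = 2×(132 − 1.5×29)×10 = 1770 mm²; tension across gage: (85 − 1×29)×10 = 560 mm². R_n = min(0.6×450×1770, 0.6×300×2640) + 1.0×450×560 = min(477.9, 475.2) + 252 = 727.2 kN. φR_n = 0.75 × 727.2 = 545.4 kN.
Governing: min(785.8, 668.3, 624.4, 545.4) = 545.4 kN → block shear.

545.4 kN (block shear governs)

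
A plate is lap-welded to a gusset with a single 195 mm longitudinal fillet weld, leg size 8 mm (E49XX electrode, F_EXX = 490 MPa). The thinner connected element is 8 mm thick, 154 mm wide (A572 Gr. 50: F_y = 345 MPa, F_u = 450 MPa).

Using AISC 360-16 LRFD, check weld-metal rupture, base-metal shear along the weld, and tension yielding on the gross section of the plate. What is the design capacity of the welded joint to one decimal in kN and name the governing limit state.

243.2 kN (weld metal governs)

Weld metal: throat = 0.707×8 = 5.656 mm, L = 195 mm. φR_n = 0.75 × 0.6 × 490 × 5.656 × 195 = 243.2 kN.
Base metal shear (8 mm plate): yield φR_n = 1.0×0.6×345×8×195 = 322.9 kN; rupture φR_n = 0.75×0.6×450×8×195 = 315.9 kN; take 315.9 kN (rupture).
Tension yield (gross): A_g = 154×8 = 1232 mm². φR_n = 0.90 × 345 × 1232 = 382.5 kN.
Governing: min(243.2, 315.9, 382.5) = 243.2 kN → weld metal.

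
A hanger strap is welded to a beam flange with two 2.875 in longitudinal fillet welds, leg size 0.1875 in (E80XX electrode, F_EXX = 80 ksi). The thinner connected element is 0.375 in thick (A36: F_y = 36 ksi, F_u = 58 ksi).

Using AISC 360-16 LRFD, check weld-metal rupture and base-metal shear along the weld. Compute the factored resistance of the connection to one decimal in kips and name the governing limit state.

27.4 kips (weld metal governs)

Weld metal: throat = 0.707×0.1875 = 0.13256 in, L = 2×2.875 = 5.75 in. φR_n = 0.75 × 0.6 × 80 × 0.13256 × 5.75 = 27.4 kips.
Base metal shear (0.375 in plate): yield φR_n = 1.0×0.6×36×0.375×5.75 = 46.6 kips; rupture φR_n = 0.75×0.6×58×0.375×5.75 = 56.3 kips; take 46.6 kips (yield).
Governing: min(27.4, 46.6) = 27.4 kips → weld metal.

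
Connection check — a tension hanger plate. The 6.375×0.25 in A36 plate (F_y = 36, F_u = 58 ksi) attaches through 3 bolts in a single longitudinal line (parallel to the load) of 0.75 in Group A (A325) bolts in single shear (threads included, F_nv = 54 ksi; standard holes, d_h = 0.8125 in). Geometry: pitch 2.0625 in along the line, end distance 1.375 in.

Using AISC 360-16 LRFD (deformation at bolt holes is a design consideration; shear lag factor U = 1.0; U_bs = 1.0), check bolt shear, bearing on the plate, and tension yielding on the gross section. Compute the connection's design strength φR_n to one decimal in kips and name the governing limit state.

45.3 kips (bearing governs)

Bolt shear: A_b = π(0.75)²/4 = 0.44179 in². φR_n = 0.75 × 54 × 0.44179 × 3 × 1 = 53.7 kips.
Bearing (0.25 in plate, F_u = 58 ksi): end bolts L_c = 1.375 − 0.8125/2 = 0.96875, R_n = min(1.2×0.96875×0.25×58, 2.4×0.75×0.25×58) = 16.856 kips/bolt; interior L_c = 2.0625 − 0.8125 = 1.25, R_n = 21.75 kips/bolt. φR_n = 0.75 × (1×16.856 + 2×21.75) = 45.3 kips.
Tension yield (gross): A_g = 6.375×0.25 = 1.5938 in². φR_n = 0.90 × 36 × 1.5938 = 51.6 kips.
Governing: min(53.7, 45.3, 51.6) = 45.3 kips → bearing.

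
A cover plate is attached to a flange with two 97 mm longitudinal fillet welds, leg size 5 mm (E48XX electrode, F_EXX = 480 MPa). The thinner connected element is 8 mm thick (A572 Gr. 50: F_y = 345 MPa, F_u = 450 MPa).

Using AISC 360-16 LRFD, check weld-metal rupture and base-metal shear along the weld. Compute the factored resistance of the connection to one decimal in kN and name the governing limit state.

Weld metal: throat = 0.707×5 = 3.535 mm, L = 2×97 = 194 mm. φR_n = 0.75 × 0.6 × 480 × 3.535 × 194 = 148.1 kN.
Base metal shear (8 mm plate): yield φR_n = 1.0×0.6×345×8×194 = 321.3 kN; rupture φR_n = 0.75×0.6×450×8×194 = 314.3 kN; take 314.3 kN (rupture).
Governing: min(148.1, 314.3) = 148.1 kN → weld metal.

148.1 kN (weld metal governs)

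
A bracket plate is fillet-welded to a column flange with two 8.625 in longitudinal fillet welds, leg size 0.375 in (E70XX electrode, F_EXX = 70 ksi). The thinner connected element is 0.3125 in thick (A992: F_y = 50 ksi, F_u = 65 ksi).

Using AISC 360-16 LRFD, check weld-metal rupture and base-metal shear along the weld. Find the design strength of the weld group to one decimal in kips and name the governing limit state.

Weld metal: throat = 0.707×0.375 = 0.26513 in, L = 2×8.625 = 17.25 in. φR_n = 0.75 × 0.6 × 70 × 0.26513 × 17.25 = 144.1 kips.
Base metal shear (0.3125 in plate): yield φR_n = 1.0×0.6×50×0.3125×17.25 = 161.7 kips; rupture φR_n = 0.75×0.6×65×0.3125×17.25 = 157.7 kips; take 157.7 kips (rupture).
Governing: min(144.1, 157.7) = 144.1 kips → weld metal.

144.1 kips (weld metal governs)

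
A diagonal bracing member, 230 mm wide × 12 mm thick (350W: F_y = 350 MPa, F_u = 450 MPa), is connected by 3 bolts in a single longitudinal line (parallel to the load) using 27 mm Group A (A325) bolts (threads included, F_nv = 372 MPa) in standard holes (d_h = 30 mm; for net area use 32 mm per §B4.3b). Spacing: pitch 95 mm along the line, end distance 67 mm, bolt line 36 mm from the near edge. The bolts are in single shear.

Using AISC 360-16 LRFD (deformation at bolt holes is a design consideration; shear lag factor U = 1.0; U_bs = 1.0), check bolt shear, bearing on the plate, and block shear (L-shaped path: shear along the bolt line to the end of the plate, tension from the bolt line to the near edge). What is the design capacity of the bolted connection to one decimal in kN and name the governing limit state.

Bolt shear: A_b = π(27)²/4 = 572.56 mm². φR_n = 0.75 × 372 × 572.56 × 3 × 1 = 479.2 kN.
Bearing (12 mm plate, F_u = 450 MPa): end bolts L_c = 67 − 30/2 = 52, R_n = min(1.2×52×12×450, 2.4×27×12×450) = 336.96 kN/bolt; interior L_c = 95 − 30 = 65, R_n = 349.92 kN/bolt. φR_n = 0.75 × (1×336.96 + 2×349.92) = 777.6 kN.
Block shear: shear path 1×[67+2×95] = 1×257 mm, A_gv = 3084, A_nv = 1×(257 − 2.5×32)×12 = 2124 mm²; tension to near edge: (36 − 0.5×32)×12 = 240 mm². R_n = min(0.6×450×2124, 0.6×350×3084) + 1.0×450×240 = min(573.48, 647.64) + 108 = 681.48 kN. φR_n = 0.75 × 681.48 = 511.1 kN.
Governing: min(479.2, 777.6, 511.1) = 479.2 kN → bolt shear.

479.2 kN (bolt shear governs)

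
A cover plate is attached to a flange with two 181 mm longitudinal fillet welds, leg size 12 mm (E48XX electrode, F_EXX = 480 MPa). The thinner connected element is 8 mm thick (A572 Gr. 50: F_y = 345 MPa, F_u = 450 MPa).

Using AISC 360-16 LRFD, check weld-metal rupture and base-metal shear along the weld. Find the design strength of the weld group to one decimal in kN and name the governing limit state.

Weld metal: throat = 0.707×12 = 8.484 mm, L = 2×181 = 362 mm. φR_n = 0.75 × 0.6 × 480 × 8.484 × 362 = 663.4 kN.
Base metal shear (8 mm plate): yield φR_n = 1.0×0.6×345×8×362 = 599.5 kN; rupture φR_n = 0.75×0.6×450×8×362 = 586.4 kN; take 586.4 kN (rupture).
Governing: min(663.4, 586.4) = 586.4 kN → base-metal shear.

586.4 kN (base-metal shear governs)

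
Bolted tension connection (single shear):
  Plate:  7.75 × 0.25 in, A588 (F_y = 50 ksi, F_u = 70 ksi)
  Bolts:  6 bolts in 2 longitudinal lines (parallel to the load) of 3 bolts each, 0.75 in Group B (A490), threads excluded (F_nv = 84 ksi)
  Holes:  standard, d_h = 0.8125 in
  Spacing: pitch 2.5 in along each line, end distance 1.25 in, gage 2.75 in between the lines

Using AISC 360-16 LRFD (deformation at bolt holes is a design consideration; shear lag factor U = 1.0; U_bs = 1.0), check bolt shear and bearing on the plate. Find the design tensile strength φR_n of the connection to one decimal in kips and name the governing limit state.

121.1 kips (bearing governs)

Bolt shear: A_b = π(0.75)²/4 = 0.44179 in². φR_n = 0.75 × 84 × 0.44179 × 6 × 1 = 167.0 kips.
Bearing (0.25 in plate, F_u = 70 ksi): end bolts L_c = 1.25 − 0.8125/2 = 0.84375, R_n = min(1.2×0.84375×0.25×70, 2.4×0.75×0.25×70) = 17.719 kips/bolt; interior L_c = 2.5 − 0.8125 = 1.6875, R_n = 31.5 kips/bolt. φR_n = 0.75 × (2×17.719 + 4×31.5) = 121.1 kips.
Governing: min(167.0, 121.1) = 121.1 kips → bearing.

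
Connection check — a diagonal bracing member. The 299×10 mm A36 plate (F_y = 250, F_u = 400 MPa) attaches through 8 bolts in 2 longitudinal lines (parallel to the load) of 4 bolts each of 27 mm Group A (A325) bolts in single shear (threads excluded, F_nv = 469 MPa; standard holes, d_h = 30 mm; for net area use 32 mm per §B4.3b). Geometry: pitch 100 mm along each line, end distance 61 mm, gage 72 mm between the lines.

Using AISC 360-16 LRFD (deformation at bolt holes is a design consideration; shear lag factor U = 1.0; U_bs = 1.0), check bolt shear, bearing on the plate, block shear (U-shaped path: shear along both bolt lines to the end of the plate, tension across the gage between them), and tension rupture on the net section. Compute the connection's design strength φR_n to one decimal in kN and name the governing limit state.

Bolt shear: A_b = π(27)²/4 = 572.56 mm². φR_n = 0.75 × 469 × 572.56 × 8 × 1 = 1611.2 kN.
Bearing (10 mm plate, F_u = 400 MPa): end bolts L_c = 61 − 30/2 = 46, R_n = min(1.2×46×10×400, 2.4×27×10×400) = 220.8 kN/bolt; interior L_c = 100 − 30 = 70, R_n = 259.2 kN/bolt. φR_n = 0.75 × (2×220.8 + 6×259.2) = 1497.6 kN.
Block shear: shear path 2×[61+3×100] = 2×361 mm, A_gv = 7220, A_nv = 2×(361 − 3.5×32)×10 = 4980 mm²; tension across gage: (72 − 1×32)×10 = 400 mm². R_n = min(0.6×400×4980, 0.6×250×7220) + 1.0×400×400 = min(1195.2, 1083) + 160 = 1243 kN. φR_n = 0.75 × 1243 = 932.3 kN.
Tension rupture (net): A_n = (299 − 2×32)×10 = 2350 mm² (U = 1.0, A_e = A_n). φR_n = 0.75 × 400 × 2350 = 705.0 kN.
Governing: min(1611.2, 1497.6, 932.3, 705.0) = 705.0 kN → net-section rupture.

705.0 kN (net-section rupture governs)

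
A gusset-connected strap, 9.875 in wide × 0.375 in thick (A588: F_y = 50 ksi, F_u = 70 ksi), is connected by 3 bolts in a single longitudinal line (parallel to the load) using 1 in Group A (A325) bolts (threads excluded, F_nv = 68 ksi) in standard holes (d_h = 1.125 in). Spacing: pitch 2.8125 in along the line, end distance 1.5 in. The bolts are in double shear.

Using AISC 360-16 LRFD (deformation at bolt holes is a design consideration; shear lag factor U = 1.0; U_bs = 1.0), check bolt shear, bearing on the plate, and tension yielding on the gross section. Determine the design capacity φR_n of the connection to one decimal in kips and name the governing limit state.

101.9 kips (bearing governs)

Bolt shear: A_b = π(1)²/4 = 0.7854 in². φR_n = 0.75 × 68 × 0.7854 × 3 × 2 = 240.3 kips.
Bearing (0.375 in plate, F_u = 70 ksi): end bolts L_c = 1.5 − 1.125/2 = 0.9375, R_n = min(1.2×0.9375×0.375×70, 2.4×1×0.375×70) = 29.531 kips/bolt; interior L_c = 2.8125 − 1.125 = 1.6875, R_n = 53.156 kips/bolt. φR_n = 0.75 × (1×29.531 + 2×53.156) = 101.9 kips.
Tension yield (gross): A_g = 9.875×0.375 = 3.7031 in². φR_n = 0.90 × 50 × 3.7031 = 166.6 kips.
Governing: min(240.3, 101.9, 166.6) = 101.9 kips → bearing.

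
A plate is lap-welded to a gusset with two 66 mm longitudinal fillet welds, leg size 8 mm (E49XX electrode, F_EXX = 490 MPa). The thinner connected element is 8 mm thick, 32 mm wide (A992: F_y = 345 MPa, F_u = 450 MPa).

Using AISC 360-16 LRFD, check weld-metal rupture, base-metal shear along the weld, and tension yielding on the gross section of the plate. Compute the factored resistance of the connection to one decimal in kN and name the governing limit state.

Weld metal: throat = 0.707×8 = 5.656 mm, L = 2×66 = 132 mm. φR_n = 0.75 × 0.6 × 490 × 5.656 × 132 = 164.6 kN.
Base metal shear (8 mm plate): yield φR_n = 1.0×0.6×345×8×132 = 218.6 kN; rupture φR_n = 0.75×0.6×450×8×132 = 213.8 kN; take 213.8 kN (rupture).
Tension yield (gross): A_g = 32×8 = 256 mm². φR_n = 0.90 × 345 × 256 = 79.5 kN.
Governing: min(164.6, 213.8, 79.5) = 79.5 kN → gross-section yield.

79.5 kN (gross-section yield governs)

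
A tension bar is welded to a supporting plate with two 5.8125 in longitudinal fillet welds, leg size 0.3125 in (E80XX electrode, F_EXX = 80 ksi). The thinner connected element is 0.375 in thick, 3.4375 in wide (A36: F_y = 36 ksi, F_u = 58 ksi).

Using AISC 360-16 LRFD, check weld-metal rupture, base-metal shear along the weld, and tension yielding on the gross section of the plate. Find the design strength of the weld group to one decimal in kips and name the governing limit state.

41.8 kips (gross-section yield governs)

Weld metal: throat = 0.707×0.3125 = 0.22094 in, L = 2×5.8125 = 11.625 in. φR_n = 0.75 × 0.6 × 80 × 0.22094 × 11.625 = 92.5 kips.
Base metal shear (0.375 in plate): yield φR_n = 1.0×0.6×36×0.375×11.625 = 94.2 kips; rupture φR_n = 0.75×0.6×58×0.375×11.625 = 113.8 kips; take 94.2 kips (yield).
Tension yield (gross): A_g = 3.4375×0.375 = 1.2891 in². φR_n = 0.90 × 36 × 1.2891 = 41.8 kips.
Governing: min(92.5, 94.2, 41.8) = 41.8 kips → gross-section yield.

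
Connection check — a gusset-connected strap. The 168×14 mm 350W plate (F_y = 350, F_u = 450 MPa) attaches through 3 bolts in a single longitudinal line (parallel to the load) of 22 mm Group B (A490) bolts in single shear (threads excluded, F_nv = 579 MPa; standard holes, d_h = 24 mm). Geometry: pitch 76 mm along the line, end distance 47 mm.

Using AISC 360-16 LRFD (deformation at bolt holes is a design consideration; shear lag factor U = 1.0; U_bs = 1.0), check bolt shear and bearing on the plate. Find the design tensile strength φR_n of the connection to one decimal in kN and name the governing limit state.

495.2 kN (bolt shear governs)

Bolt shear: A_b = π(22)²/4 = 380.13 mm². φR_n = 0.75 × 579 × 380.13 × 3 × 1 = 495.2 kN.
Bearing (14 mm plate, F_u = 450 MPa): end bolts L_c = 47 − 24/2 = 35, R_n = min(1.2×35×14×450, 2.4×22×14×450) = 264.6 kN/bolt; interior L_c = 76 − 24 = 52, R_n = 332.64 kN/bolt. φR_n = 0.75 × (1×264.6 + 2×332.64) = 697.4 kN.
Governing: min(495.2, 697.4) = 495.2 kN → bolt shear.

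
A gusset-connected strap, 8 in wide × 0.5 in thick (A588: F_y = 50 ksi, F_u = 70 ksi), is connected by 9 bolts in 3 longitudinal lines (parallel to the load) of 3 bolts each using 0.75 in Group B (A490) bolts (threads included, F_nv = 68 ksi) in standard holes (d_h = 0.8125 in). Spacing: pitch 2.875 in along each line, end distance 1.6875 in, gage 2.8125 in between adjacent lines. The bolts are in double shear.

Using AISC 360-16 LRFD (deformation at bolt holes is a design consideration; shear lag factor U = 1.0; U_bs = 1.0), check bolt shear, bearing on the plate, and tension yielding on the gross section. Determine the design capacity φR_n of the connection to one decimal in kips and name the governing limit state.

180.0 kips (gross-section yield governs)

Bolt shear: A_b = π(0.75)²/4 = 0.44179 in². φR_n = 0.75 × 68 × 0.44179 × 9 × 2 = 405.6 kips.
Bearing (0.5 in plate, F_u = 70 ksi): end bolts L_c = 1.6875 − 0.8125/2 = 1.28125, R_n = min(1.2×1.28125×0.5×70, 2.4×0.75×0.5×70) = 53.813 kips/bolt; interior L_c = 2.875 − 0.8125 = 2.0625, R_n = 63 kips/bolt. φR_n = 0.75 × (3×53.813 + 6×63) = 404.6 kips.
Tension yield (gross): A_g = 8×0.5 = 4 in². φR_n = 0.90 × 50 × 4 = 180.0 kips.
Governing: min(405.6, 404.6, 180.0) = 180.0 kips → gross-section yield.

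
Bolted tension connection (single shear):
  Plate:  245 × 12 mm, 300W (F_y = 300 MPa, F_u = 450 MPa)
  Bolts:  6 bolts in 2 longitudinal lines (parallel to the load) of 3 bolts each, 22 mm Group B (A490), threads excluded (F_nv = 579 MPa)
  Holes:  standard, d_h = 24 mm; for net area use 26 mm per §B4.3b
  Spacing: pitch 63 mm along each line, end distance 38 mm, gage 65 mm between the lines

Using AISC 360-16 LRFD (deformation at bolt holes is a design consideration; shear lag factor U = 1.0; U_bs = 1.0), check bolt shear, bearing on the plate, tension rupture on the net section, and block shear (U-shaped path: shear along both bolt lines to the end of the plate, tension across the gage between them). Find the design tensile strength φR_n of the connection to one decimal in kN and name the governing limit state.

639.1 kN (block shear governs)

Bolt shear: A_b = π(22)²/4 = 380.13 mm². φR_n = 0.75 × 579 × 380.13 × 6 × 1 = 990.4 kN.
Bearing (12 mm plate, F_u = 450 MPa): end bolts L_c = 38 − 24/2 = 26, R_n = min(1.2×26×12×450, 2.4×22×12×450) = 168.48 kN/bolt; interior L_c = 63 − 24 = 39, R_n = 252.72 kN/bolt. φR_n = 0.75 × (2×168.48 + 4×252.72) = 1010.9 kN.
Tension rupture (net): A_n = (245 − 2×26)×12 = 2316 mm² (U = 1.0, A_e = A_n). φR_n = 0.75 × 450 × 2316 = 781.7 kN.
Block shear: shear path 2×[38+2×63] = 2×164 mm, A_gv = 3936, A_nv = 2×(164 − 2.5×26)×12 = 2376 mm²; tension across gage: (65 − 1×26)×12 = 468 mm². R_n = min(0.6×450×2376, 0.6×300×3936) + 1.0×450×468 = min(641.52, 708.48) + 210.6 = 852.12 kN. φR_n = 0.75 × 852.12 = 639.1 kN.
Governing: min(990.4, 1010.9, 781.7, 639.1) = 639.1 kN → block shear.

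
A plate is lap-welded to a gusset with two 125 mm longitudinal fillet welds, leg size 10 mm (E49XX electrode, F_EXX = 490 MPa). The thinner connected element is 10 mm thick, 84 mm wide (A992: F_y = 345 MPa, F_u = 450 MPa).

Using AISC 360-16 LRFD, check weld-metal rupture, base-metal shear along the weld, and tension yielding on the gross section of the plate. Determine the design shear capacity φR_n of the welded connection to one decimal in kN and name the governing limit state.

260.8 kN (gross-section yield governs)

Weld metal: throat = 0.707×10 = 7.07 mm, L = 2×125 = 250 mm. φR_n = 0.75 × 0.6 × 490 × 7.07 × 250 = 389.7 kN.
Base metal shear (10 mm plate): yield φR_n = 1.0×0.6×345×10×250 = 517.5 kN; rupture φR_n = 0.75×0.6×450×10×250 = 506.3 kN; take 506.3 kN (rupture).
Tension yield (gross): A_g = 84×10 = 840 mm². φR_n = 0.90 × 345 × 840 = 260.8 kN.
Governing: min(389.7, 506.3, 260.8) = 260.8 kN → gross-section yield.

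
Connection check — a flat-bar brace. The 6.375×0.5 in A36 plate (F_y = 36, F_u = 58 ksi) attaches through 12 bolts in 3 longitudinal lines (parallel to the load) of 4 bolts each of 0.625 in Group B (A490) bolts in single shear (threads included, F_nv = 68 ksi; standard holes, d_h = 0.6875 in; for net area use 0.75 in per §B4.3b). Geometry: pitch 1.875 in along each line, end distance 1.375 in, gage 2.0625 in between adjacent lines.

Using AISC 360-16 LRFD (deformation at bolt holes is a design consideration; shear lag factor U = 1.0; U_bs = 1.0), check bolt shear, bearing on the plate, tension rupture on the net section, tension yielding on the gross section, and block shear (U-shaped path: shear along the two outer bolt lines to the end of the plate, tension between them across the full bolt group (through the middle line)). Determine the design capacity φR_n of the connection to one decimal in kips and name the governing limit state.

Bolt shear: A_b = π(0.625)²/4 = 0.3068 in². φR_n = 0.75 × 68 × 0.3068 × 12 × 1 = 187.8 kips.
Bearing (0.5 in plate, F_u = 58 ksi): end bolts L_c = 1.375 − 0.6875/2 = 1.03125, R_n = min(1.2×1.03125×0.5×58, 2.4×0.625×0.5×58) = 35.888 kips/bolt; interior L_c = 1.875 − 0.6875 = 1.1875, R_n = 41.325 kips/bolt. φR_n = 0.75 × (3×35.888 + 9×41.325) = 359.7 kips.
Tension rupture (net): A_n = (6.375 − 3×0.75)×0.5 = 2.0625 in² (U = 1.0, A_e = A_n). φR_n = 0.75 × 58 × 2.0625 = 89.7 kips.
Tension yield (gross): A_g = 6.375×0.5 = 3.1875 in². φR_n = 0.90 × 36 × 3.1875 = 103.3 kips.
Block shear: shear path 2×[1.375+3×1.875] = 2×7 in, A_gv = 7, A_nv = 2×(7 − 3.5×0.75)×0.5 = 4.375 in²; tension across gage: (4.125 − 2×0.75)×0.5 = 1.3125 in². R_n = min(0.6×58×4.375, 0.6×36×7) + 1.0×58×1.3125 = min(152.25, 151.2) + 76.125 = 227.33 kips. φR_n = 0.75 × 227.33 = 170.5 kips.
Governing: min(187.8, 359.7, 89.7, 103.3, 170.5) = 89.7 kips → net-section rupture.

89.7 kips (net-section rupture governs)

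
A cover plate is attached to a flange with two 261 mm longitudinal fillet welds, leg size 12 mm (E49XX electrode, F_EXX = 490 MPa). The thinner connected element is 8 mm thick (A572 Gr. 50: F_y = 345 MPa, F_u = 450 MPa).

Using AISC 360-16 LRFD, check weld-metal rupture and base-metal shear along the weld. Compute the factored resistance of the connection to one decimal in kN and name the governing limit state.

845.6 kN (base-metal shear governs)

Weld metal: throat = 0.707×12 = 8.484 mm, L = 2×261 = 522 mm. φR_n = 0.75 × 0.6 × 490 × 8.484 × 522 = 976.5 kN.
Base metal shear (8 mm plate): yield φR_n = 1.0×0.6×345×8×522 = 864.4 kN; rupture φR_n = 0.75×0.6×450×8×522 = 845.6 kN; take 845.6 kN (rupture).
Governing: min(976.5, 845.6) = 845.6 kN → base-metal shear.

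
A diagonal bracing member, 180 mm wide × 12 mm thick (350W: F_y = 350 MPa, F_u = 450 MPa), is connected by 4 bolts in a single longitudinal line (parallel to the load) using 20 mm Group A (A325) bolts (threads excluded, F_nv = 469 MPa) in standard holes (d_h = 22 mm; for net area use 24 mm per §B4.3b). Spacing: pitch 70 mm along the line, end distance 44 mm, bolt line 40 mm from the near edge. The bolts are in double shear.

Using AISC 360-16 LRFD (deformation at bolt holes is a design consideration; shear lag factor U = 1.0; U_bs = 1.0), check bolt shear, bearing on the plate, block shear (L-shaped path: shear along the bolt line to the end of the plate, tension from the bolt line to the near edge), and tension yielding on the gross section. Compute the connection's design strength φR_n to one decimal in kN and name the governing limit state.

Bolt shear: A_b = π(20)²/4 = 314.16 mm². φR_n = 0.75 × 469 × 314.16 × 4 × 2 = 884.0 kN.
Bearing (12 mm plate, F_u = 450 MPa): end bolts L_c = 44 − 22/2 = 33, R_n = min(1.2×33×12×450, 2.4×20×12×450) = 213.84 kN/bolt; interior L_c = 70 − 22 = 48, R_n = 259.2 kN/bolt. φR_n = 0.75 × (1×213.84 + 3×259.2) = 743.6 kN.
Block shear: shear path 1×[44+3×70] = 1×254 mm, A_gv = 3048, A_nv = 1×(254 − 3.5×24)×12 = 2040 mm²; tension to near edge: (40 − 0.5×24)×12 = 336 mm². R_n = min(0.6×450×2040, 0.6×350×3048) + 1.0×450×336 = min(550.8, 640.08) + 151.2 = 702 kN. φR_n = 0.75 × 702 = 526.5 kN.
Tension yield (gross): A_g = 180×12 = 2160 mm². φR_n = 0.90 × 350 × 2160 = 680.4 kN.
Governing: min(884.0, 743.6, 526.5, 680.4) = 526.5 kN → block shear.

526.5 kN (block shear governs)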